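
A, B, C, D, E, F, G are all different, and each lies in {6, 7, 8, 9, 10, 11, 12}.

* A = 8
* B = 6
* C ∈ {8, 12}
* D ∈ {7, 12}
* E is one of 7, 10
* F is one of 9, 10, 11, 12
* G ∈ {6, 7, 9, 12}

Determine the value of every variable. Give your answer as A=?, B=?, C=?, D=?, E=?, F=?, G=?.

A has just one choice, so A = 8. Strike 8 from C.
B's domain is down to {6}, so B = 6. So G can't be 6.
That leaves C = 12. Eliminate 12 elsewhere: D, F, G.
That leaves D = 7. So E, G can't be 7.
E's domain is down to {10}, so E = 10. Remove 10 from F.
That leaves G = 9. Eliminate 9 elsewhere: F.
F's domain is down to {11}, so F = 11.

A=8, B=6, C=12, D=7, E=10, F=11, G=9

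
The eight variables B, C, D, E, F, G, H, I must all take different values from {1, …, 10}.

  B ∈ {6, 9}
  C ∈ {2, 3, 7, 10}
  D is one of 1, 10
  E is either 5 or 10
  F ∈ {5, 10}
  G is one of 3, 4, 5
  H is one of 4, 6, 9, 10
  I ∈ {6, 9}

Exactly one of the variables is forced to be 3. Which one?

The 2 variables B and I are confined to {6, 9}, which locks those values in; drop them from H.
E and F share exactly the 2 values {5, 10}; by pigeonhole those values go to them, so strike 5, 10 from C, D, G, H.
D has just one choice, so D = 1.
H has just one choice, so H = 4. Strike 4 from G.
So 3 goes to G.

G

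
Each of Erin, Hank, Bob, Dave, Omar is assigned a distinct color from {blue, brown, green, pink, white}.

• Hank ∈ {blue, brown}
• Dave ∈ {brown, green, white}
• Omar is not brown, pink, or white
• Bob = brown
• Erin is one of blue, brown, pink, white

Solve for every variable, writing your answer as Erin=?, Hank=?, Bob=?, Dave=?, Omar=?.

Bob has just one choice, so Bob = brown. Eliminate brown elsewhere: Erin, Hank, Dave.
Hank's domain is down to {blue}, so Hank = blue. Eliminate blue elsewhere: Erin, Omar.
Omar has just one choice, so Omar = green. Remove green from Dave.
Dave's domain is down to {white}, so Dave = white. So Erin can't be white.
Erin's domain is down to {pink}, so Erin = pink.

Erin=pink, Hank=blue, Bob=brown, Dave=white, Omar=green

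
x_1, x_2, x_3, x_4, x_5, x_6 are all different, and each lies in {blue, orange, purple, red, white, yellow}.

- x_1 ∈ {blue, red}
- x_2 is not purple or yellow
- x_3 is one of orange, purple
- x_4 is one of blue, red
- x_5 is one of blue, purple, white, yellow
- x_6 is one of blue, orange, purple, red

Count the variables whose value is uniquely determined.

2

The 6 variables draw from only 6 values {blue, orange, purple, red, white, yellow}, so each is used; only x_5 can be yellow, hence x_5 = yellow.
The 5 still-open variables draw from only 5 values {blue, orange, purple, red, white}, so each is used; only x_2 can be white, hence x_2 = white.
x_1 and x_4 between them cover only {blue, red} — a naked pair. Remove those values from x_6.
Determined: x_2=white, x_5=yellow. The other variables each still have more than one consistent value. That makes 2.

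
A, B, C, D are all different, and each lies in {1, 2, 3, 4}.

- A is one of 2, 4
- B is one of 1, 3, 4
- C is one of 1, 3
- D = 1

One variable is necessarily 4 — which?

D must be 1 (only option left). Strike 1 from B, C.
That leaves C = 3. Strike 3 from B.
So 4 goes to B.

B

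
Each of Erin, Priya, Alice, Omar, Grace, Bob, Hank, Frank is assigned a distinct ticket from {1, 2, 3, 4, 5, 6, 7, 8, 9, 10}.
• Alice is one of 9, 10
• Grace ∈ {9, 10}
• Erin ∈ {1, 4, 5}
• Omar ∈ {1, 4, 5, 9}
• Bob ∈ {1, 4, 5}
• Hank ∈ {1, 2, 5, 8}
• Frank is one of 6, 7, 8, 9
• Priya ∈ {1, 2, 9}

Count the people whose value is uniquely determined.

Alice and Grace between them cover only {9, 10} — a naked pair. Remove those values from Priya, Omar, Frank.
Erin, Omar, Bob share exactly the 3 values {1, 4, 5}; by pigeonhole those values go to them, so strike 1, 4, 5 from Priya, Hank.
Priya's domain is down to {2}, so Priya = 2. So Hank can't be 2.
Hank's domain is down to {8}, so Hank = 8. Strike 8 from Frank.
Determined: Priya=2, Hank=8. The other people each still have more than one consistent value. That makes 2.

2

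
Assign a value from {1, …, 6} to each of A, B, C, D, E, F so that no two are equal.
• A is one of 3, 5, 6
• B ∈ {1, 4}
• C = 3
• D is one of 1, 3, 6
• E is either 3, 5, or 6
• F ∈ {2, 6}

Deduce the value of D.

C's domain is down to {3}, so C = 3. So A, D, E can't be 3.
The 5 still-open variables together cover exactly {1, 2, 4, 5, 6} — 5 values for 5 variables — and 2 appears only in F's list, so F = 2.
Among the 4 still-open variables, 4 fits only B (and all 4 values in {1, 4, 5, 6} must be used), so B = 4.
The 3 still-open variables draw from only 3 values {1, 5, 6}, so each is used; only D can be 1, hence D = 1.

1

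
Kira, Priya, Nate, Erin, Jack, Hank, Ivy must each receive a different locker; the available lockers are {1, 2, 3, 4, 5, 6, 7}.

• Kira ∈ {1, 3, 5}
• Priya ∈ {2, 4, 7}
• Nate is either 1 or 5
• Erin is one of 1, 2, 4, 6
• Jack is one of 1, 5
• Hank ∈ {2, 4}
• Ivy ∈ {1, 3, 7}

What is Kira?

3

Among the 7 variables, 6 fits only Erin (and all 7 values in {1, 2, 3, 4, 5, 6, 7} must be used), so Erin = 6.
Nate and Jack between them cover only {1, 5} — a naked pair. Remove those values from Kira, Ivy.
So Kira = 3.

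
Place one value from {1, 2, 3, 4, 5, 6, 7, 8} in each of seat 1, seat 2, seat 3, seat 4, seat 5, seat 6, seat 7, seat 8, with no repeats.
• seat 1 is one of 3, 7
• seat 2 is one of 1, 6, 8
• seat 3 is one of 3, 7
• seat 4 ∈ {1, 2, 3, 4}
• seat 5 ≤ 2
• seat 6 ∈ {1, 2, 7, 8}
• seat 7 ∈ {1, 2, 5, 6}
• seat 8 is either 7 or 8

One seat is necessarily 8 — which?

The 8 variables together cover exactly {1, 2, 3, 4, 5, 6, 7, 8} — 8 values for 8 variables — and 4 appears only in seat 4's list, so seat 4 = 4.
The 7 still-open variables together cover exactly {1, 2, 3, 5, 6, 7, 8} — 7 values for 7 variables — and 5 appears only in seat 7's list, so seat 7 = 5.
The 6 still-open variables together cover exactly {1, 2, 3, 6, 7, 8} — 6 values for 6 variables — and 6 appears only in seat 2's list, so seat 2 = 6.
seat 1 and seat 3 share exactly the 2 values {3, 7}; by pigeonhole those values go to them, so strike 3, 7 from seat 6, seat 8.

seat 8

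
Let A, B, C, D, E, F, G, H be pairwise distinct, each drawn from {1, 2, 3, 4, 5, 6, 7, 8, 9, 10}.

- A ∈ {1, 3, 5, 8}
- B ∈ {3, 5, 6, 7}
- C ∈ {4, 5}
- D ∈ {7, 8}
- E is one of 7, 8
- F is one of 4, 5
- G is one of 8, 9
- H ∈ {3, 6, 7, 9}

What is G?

9

The 8 variables draw from only 8 values {1, 3, 4, 5, 6, 7, 8, 9}, so each is used; only A can be 1, hence A = 1.
C and F share exactly the 2 values {4, 5}; by pigeonhole those values go to them, so strike 4, 5 from B.
D and E share exactly the 2 values {7, 8}; by pigeonhole those values go to them, so strike 7, 8 from B, G, H.
So G = 9.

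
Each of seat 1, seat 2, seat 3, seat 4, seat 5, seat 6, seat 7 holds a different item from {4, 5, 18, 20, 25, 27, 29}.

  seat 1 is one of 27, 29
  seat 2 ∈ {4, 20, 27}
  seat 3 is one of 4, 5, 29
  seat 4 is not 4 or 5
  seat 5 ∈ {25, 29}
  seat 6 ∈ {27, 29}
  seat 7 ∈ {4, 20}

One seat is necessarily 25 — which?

seat 5

The 7 variables draw from only 7 values {4, 5, 18, 20, 25, 27, 29}, so each is used; only seat 3 can be 5, hence seat 3 = 5.
The 6 still-open variables together cover exactly {4, 18, 20, 25, 27, 29} — 6 values for 6 variables — and 18 appears only in seat 4's list, so seat 4 = 18.
The 5 still-open variables draw from only 5 values {4, 20, 25, 27, 29}, so each is used; only seat 5 can be 25, hence seat 5 = 25.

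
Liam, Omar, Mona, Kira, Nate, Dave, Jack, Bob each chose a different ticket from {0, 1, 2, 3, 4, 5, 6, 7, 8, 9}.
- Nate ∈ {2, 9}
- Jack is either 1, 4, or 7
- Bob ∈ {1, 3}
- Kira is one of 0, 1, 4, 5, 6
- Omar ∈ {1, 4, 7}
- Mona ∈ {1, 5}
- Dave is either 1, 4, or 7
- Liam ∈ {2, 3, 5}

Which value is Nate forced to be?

Omar, Dave, Jack share exactly the 3 values {1, 4, 7}; by pigeonhole those values go to them, so strike 1, 4, 7 from Mona, Kira, Bob.
That leaves Mona = 5. Strike 5 from Liam, Kira.
That leaves Bob = 3. Eliminate 3 elsewhere: Liam.
That leaves Liam = 2. Eliminate 2 elsewhere: Nate.
So Nate = 9.

9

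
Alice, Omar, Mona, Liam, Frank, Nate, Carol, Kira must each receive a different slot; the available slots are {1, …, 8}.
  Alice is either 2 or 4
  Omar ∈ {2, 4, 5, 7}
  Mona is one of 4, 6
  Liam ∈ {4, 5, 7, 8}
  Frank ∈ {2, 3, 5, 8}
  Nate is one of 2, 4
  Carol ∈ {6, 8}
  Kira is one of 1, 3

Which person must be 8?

Carol

Among the 8 variables, 1 fits only Kira (and all 8 values in {1, 2, 3, 4, 5, 6, 7, 8} must be used), so Kira = 1.
Among the 7 still-open variables, 3 fits only Frank (and all 7 values in {2, 3, 4, 5, 6, 7, 8} must be used), so Frank = 3.
The 2 variables Alice and Nate are confined to {2, 4}, which locks those values in; drop them from Omar, Mona, Liam.
Mona has just one choice, so Mona = 6. Strike 6 from Carol.
So 8 goes to Carol.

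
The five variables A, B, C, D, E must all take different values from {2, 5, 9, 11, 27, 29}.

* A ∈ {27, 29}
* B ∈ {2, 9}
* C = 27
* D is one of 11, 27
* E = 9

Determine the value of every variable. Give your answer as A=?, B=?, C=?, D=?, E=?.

A=29, B=2, C=27, D=11, E=9

C's domain is down to {27}, so C = 27. So A, D can't be 27.
That leaves D = 11.
E has just one choice, so E = 9. Strike 9 from B.
A must be 29 (only option left).
B's domain is down to {2}, so B = 2.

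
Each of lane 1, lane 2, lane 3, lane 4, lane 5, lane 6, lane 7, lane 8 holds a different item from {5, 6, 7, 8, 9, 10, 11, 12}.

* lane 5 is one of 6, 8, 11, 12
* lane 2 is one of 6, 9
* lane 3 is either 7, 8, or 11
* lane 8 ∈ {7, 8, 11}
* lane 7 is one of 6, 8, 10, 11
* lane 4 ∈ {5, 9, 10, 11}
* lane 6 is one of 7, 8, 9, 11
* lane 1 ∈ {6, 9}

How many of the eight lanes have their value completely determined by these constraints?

The 8 variables draw from only 8 values {5, 6, 7, 8, 9, 10, 11, 12}, so each is used; only lane 4 can be 5, hence lane 4 = 5.
The 7 still-open variables draw from only 7 values {6, 7, 8, 9, 10, 11, 12}, so each is used; only lane 7 can be 10, hence lane 7 = 10.
The 6 still-open variables together cover exactly {6, 7, 8, 9, 11, 12} — 6 values for 6 variables — and 12 appears only in lane 5's list, so lane 5 = 12.
lane 1 and lane 2 between them cover only {6, 9} — a naked pair. Remove those values from lane 6.
Determined: lane 4=5, lane 5=12, lane 7=10. The other lanes each still have more than one consistent value. That makes 3.

3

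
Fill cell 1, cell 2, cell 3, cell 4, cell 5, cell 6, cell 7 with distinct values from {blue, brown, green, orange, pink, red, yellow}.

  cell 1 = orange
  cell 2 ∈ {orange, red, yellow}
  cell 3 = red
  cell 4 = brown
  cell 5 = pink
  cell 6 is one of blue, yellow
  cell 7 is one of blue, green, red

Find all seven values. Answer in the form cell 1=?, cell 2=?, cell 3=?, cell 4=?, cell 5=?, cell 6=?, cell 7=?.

cell 1 has just one choice, so cell 1 = orange. Eliminate orange elsewhere: cell 2.
That leaves cell 3 = red. So cell 2, cell 7 can't be red.
That leaves cell 4 = brown.
cell 5 must be pink (only option left).
cell 2 has just one choice, so cell 2 = yellow. Remove yellow from cell 6.
cell 6 must be blue (only option left). Strike blue from cell 7.
cell 7 has just one choice, so cell 7 = green.

cell 1=orange, cell 2=yellow, cell 3=red, cell 4=brown, cell 5=pink, cell 6=blue, cell 7=green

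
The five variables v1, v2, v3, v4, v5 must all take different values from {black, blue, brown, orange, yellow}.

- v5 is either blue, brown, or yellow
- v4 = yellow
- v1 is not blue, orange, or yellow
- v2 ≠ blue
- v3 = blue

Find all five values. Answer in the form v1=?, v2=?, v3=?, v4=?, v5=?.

v1=black, v2=orange, v3=blue, v4=yellow, v5=brown

v3 has just one choice, so v3 = blue. So v5 can't be blue.
v4 has just one choice, so v4 = yellow. Strike yellow from v2, v5.
v5's domain is down to {brown}, so v5 = brown. Eliminate brown elsewhere: v1, v2.
v1 must be black (only option left). Remove black from v2.
That leaves v2 = orange.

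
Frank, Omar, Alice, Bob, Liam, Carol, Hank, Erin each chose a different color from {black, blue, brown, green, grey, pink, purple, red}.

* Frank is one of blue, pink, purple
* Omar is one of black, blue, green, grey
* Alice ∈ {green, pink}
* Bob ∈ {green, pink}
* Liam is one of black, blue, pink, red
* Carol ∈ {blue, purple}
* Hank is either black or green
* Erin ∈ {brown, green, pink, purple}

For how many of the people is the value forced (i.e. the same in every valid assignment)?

4

The 8 variables draw from only 8 values {black, blue, brown, green, grey, pink, purple, red}, so each is used; only Erin can be brown, hence Erin = brown.
The 7 still-open variables draw from only 7 values {black, blue, green, grey, pink, purple, red}, so each is used; only Omar can be grey, hence Omar = grey.
The 6 still-open variables together cover exactly {black, blue, green, pink, purple, red} — 6 values for 6 variables — and red appears only in Liam's list, so Liam = red.
The 5 still-open variables draw from only 5 values {black, blue, green, pink, purple}, so each is used; only Hank can be black, hence Hank = black.
The 2 variables Alice and Bob are confined to {green, pink}, which locks those values in; drop them from Frank.
Determined: Omar=grey, Liam=red, Hank=black, Erin=brown. The other people each still have more than one consistent value. That makes 4.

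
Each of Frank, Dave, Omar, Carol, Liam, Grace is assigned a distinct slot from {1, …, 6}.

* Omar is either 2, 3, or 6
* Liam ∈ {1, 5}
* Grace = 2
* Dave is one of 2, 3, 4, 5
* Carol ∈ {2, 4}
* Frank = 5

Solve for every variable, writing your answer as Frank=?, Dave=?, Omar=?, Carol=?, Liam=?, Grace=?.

Frank has just one choice, so Frank = 5. Strike 5 from Dave, Liam.
That leaves Liam = 1.
Grace has just one choice, so Grace = 2. Remove 2 from Dave, Omar, Carol.
That leaves Carol = 4. Remove 4 from Dave.
Dave must be 3 (only option left). So Omar can't be 3.
That leaves Omar = 6.

Frank=5, Dave=3, Omar=6, Carol=4, Liam=1, Grace=2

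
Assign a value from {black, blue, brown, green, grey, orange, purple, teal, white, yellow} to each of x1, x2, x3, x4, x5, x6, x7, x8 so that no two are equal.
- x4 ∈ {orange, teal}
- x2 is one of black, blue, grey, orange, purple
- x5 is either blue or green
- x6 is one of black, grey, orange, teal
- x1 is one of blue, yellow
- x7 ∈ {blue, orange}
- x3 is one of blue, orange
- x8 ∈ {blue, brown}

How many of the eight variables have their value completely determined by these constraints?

4

The 2 variables x3 and x7 are confined to {blue, orange}, which locks those values in; drop them from x1, x2, x4, x5, x6, x8.
x1's domain is down to {yellow}, so x1 = yellow.
x4's domain is down to {teal}, so x4 = teal. Strike teal from x6.
x5 has just one choice, so x5 = green.
x8 has just one choice, so x8 = brown.
Determined: x1=yellow, x4=teal, x5=green, x8=brown. The other variables each still have more than one consistent value. That makes 4.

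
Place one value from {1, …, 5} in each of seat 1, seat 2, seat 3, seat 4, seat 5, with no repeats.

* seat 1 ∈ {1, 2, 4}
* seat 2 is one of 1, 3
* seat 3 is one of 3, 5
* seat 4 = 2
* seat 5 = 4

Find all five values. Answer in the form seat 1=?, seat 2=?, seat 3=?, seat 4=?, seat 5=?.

seat 4's domain is down to {2}, so seat 4 = 2. Eliminate 2 elsewhere: seat 1.
That leaves seat 5 = 4. Remove 4 from seat 1.
seat 1's domain is down to {1}, so seat 1 = 1. Strike 1 from seat 2.
seat 2 must be 3 (only option left). Eliminate 3 elsewhere: seat 3.
seat 3 must be 5 (only option left).

seat 1=1, seat 2=3, seat 3=5, seat 4=2, seat 5=4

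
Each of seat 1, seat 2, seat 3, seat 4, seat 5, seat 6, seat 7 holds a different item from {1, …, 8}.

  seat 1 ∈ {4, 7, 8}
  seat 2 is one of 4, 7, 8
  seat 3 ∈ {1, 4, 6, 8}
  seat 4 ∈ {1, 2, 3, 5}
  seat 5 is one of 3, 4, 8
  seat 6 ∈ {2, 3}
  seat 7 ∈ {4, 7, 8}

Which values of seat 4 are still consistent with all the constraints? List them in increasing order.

seat 1, seat 2, seat 7 between them cover only {4, 7, 8} — a naked triple. Remove those values from seat 3, seat 5.
seat 5 has just one choice, so seat 5 = 3. Strike 3 from seat 4, seat 6.
seat 6's domain is down to {2}, so seat 6 = 2. Eliminate 2 elsewhere: seat 4.
No further eliminations apply; seat 4 can still be any of 1, 5.

1, 5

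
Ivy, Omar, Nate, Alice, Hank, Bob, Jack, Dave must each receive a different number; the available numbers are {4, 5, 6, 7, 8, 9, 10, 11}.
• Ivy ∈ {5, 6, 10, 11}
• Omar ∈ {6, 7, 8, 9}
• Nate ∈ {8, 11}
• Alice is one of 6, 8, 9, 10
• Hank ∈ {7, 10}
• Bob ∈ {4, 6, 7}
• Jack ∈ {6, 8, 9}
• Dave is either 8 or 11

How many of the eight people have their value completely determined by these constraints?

The 8 variables together cover exactly {4, 5, 6, 7, 8, 9, 10, 11} — 8 values for 8 variables — and 4 appears only in Bob's list, so Bob = 4.
Among the 7 still-open variables, 5 fits only Ivy (and all 7 values in {5, 6, 7, 8, 9, 10, 11} must be used), so Ivy = 5.
Nate and Dave share exactly the 2 values {8, 11}; by pigeonhole those values go to them, so strike 8, 11 from Omar, Alice, Jack.
Determined: Ivy=5, Bob=4. The other people each still have more than one consistent value. That makes 2.

2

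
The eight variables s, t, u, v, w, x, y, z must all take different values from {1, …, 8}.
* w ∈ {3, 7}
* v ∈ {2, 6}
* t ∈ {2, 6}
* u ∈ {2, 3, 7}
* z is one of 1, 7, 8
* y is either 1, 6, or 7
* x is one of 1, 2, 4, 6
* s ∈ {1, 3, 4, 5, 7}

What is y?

1

The 8 variables draw from only 8 values {1, 2, 3, 4, 5, 6, 7, 8}, so each is used; only s can be 5, hence s = 5.
The 7 still-open variables draw from only 7 values {1, 2, 3, 4, 6, 7, 8}, so each is used; only x can be 4, hence x = 4.
The 6 still-open variables together cover exactly {1, 2, 3, 6, 7, 8} — 6 values for 6 variables — and 8 appears only in z's list, so z = 8.
The 5 still-open variables together cover exactly {1, 2, 3, 6, 7} — 5 values for 5 variables — and 1 appears only in y's list, so y = 1.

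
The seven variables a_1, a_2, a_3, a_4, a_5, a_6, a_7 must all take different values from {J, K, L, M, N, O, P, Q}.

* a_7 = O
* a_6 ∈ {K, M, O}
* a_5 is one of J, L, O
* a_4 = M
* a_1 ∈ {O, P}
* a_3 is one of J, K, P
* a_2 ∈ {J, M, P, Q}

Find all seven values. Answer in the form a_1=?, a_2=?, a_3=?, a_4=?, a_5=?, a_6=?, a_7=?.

a_1=P, a_2=Q, a_3=J, a_4=M, a_5=L, a_6=K, a_7=O

a_4 must be M (only option left). Strike M from a_2, a_6.
a_7 has just one choice, so a_7 = O. So a_1, a_5, a_6 can't be O.
a_1 must be P (only option left). Remove P from a_2, a_3.
a_6 must be K (only option left). Remove K from a_3.
a_3's domain is down to {J}, so a_3 = J. Strike J from a_2, a_5.
a_5 has just one choice, so a_5 = L.
a_2 must be Q (only option left).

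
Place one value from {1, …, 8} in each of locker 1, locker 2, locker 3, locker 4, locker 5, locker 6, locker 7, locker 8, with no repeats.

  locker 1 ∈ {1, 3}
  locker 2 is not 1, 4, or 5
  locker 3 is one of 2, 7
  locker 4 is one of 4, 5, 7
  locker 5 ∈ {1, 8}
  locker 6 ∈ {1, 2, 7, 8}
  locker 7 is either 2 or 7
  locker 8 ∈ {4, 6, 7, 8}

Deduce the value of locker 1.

The 8 variables together cover exactly {1, 2, 3, 4, 5, 6, 7, 8} — 8 values for 8 variables — and 5 appears only in locker 4's list, so locker 4 = 5.
The 7 still-open variables draw from only 7 values {1, 2, 3, 4, 6, 7, 8}, so each is used; only locker 8 can be 4, hence locker 8 = 4.
The 6 still-open variables together cover exactly {1, 2, 3, 6, 7, 8} — 6 values for 6 variables — and 6 appears only in locker 2's list, so locker 2 = 6.
Among the 5 still-open variables, 3 fits only locker 1 (and all 5 values in {1, 2, 3, 7, 8} must be used), so locker 1 = 3.

3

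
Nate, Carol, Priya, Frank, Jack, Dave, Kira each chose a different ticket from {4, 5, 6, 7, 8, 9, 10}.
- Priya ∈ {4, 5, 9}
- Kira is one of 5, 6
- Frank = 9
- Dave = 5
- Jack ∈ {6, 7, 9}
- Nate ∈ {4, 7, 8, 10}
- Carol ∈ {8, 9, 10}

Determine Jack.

Frank has just one choice, so Frank = 9. Remove 9 from Carol, Priya, Jack.
That leaves Dave = 5. So Priya, Kira can't be 5.
That leaves Kira = 6. Strike 6 from Jack.
So Jack = 7.

7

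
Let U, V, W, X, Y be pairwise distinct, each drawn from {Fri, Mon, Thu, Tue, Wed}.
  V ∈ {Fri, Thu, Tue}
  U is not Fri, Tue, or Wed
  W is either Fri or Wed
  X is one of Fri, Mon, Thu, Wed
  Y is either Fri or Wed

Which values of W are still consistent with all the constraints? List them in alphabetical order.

The 5 variables together cover exactly {Fri, Mon, Thu, Tue, Wed} — 5 values for 5 variables — and Tue appears only in V's list, so V = Tue.
W and Y share exactly the 2 values {Fri, Wed}; by pigeonhole those values go to them, so strike Fri, Wed from X.
No further eliminations apply; W can still be any of Fri, Wed.

Fri, Wed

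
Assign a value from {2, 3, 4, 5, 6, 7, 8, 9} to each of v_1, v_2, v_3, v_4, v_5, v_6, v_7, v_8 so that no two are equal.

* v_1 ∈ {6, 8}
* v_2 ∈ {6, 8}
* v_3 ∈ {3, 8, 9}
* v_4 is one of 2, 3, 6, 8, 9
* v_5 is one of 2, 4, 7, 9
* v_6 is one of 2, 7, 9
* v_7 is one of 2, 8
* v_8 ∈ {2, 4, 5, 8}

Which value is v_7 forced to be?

2

Among the 8 variables, 5 fits only v_8 (and all 8 values in {2, 3, 4, 5, 6, 7, 8, 9} must be used), so v_8 = 5.
The 7 still-open variables draw from only 7 values {2, 3, 4, 6, 7, 8, 9}, so each is used; only v_5 can be 4, hence v_5 = 4.
Among the 6 still-open variables, 7 fits only v_6 (and all 6 values in {2, 3, 6, 7, 8, 9} must be used), so v_6 = 7.
The 2 variables v_1 and v_2 are confined to {6, 8}, which locks those values in; drop them from v_3, v_4, v_7.
So v_7 = 2.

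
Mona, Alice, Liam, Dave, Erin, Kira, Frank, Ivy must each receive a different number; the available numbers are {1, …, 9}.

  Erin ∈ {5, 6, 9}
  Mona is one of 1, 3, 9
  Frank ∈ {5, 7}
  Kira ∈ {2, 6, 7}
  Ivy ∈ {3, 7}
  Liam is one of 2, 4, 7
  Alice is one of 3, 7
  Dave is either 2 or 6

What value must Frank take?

The 8 variables together cover exactly {1, 2, 3, 4, 5, 6, 7, 9} — 8 values for 8 variables — and 1 appears only in Mona's list, so Mona = 1.
Among the 7 still-open variables, 4 fits only Liam (and all 7 values in {2, 3, 4, 5, 6, 7, 9} must be used), so Liam = 4.
Among the 6 still-open variables, 9 fits only Erin (and all 6 values in {2, 3, 5, 6, 7, 9} must be used), so Erin = 9.
The 5 still-open variables together cover exactly {2, 3, 5, 6, 7} — 5 values for 5 variables — and 5 appears only in Frank's list, so Frank = 5.

5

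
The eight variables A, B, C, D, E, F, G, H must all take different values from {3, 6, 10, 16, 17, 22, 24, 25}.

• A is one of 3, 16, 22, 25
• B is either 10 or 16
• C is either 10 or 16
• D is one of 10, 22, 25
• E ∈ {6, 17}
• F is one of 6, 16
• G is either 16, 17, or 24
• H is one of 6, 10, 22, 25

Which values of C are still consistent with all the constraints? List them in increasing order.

10, 16

The 8 variables together cover exactly {3, 6, 10, 16, 17, 22, 24, 25} — 8 values for 8 variables — and 3 appears only in A's list, so A = 3.
Among the 7 still-open variables, 24 fits only G (and all 7 values in {6, 10, 16, 17, 22, 24, 25} must be used), so G = 24.
The 6 still-open variables draw from only 6 values {6, 10, 16, 17, 22, 25}, so each is used; only E can be 17, hence E = 17.
B and C share exactly the 2 values {10, 16}; by pigeonhole those values go to them, so strike 10, 16 from D, F, H.
F must be 6 (only option left). So H can't be 6.
No further eliminations apply; C can still be any of 10, 16.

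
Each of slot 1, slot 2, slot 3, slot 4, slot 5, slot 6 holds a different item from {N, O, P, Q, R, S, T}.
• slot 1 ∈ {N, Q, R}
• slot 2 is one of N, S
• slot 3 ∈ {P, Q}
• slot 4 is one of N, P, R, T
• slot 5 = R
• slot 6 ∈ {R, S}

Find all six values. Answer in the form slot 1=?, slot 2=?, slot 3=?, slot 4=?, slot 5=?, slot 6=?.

slot 1=Q, slot 2=N, slot 3=P, slot 4=T, slot 5=R, slot 6=S

slot 5 must be R (only option left). Remove R from slot 1, slot 4, slot 6.
That leaves slot 6 = S. Remove S from slot 2.
slot 2 has just one choice, so slot 2 = N. Remove N from slot 1, slot 4.
That leaves slot 1 = Q. Strike Q from slot 3.
slot 3's domain is down to {P}, so slot 3 = P. Eliminate P elsewhere: slot 4.
slot 4 has just one choice, so slot 4 = T.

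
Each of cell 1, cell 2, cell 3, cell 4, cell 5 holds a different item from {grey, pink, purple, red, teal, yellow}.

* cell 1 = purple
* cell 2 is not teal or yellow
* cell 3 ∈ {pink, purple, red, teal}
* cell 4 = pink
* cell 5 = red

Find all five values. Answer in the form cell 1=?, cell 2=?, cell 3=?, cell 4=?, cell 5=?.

cell 1 has just one choice, so cell 1 = purple. Strike purple from cell 2, cell 3.
cell 4 must be pink (only option left). Eliminate pink elsewhere: cell 2, cell 3.
cell 5's domain is down to {red}, so cell 5 = red. Eliminate red elsewhere: cell 2, cell 3.
cell 2 has just one choice, so cell 2 = grey.
cell 3 must be teal (only option left).

cell 1=purple, cell 2=grey, cell 3=teal, cell 4=pink, cell 5=red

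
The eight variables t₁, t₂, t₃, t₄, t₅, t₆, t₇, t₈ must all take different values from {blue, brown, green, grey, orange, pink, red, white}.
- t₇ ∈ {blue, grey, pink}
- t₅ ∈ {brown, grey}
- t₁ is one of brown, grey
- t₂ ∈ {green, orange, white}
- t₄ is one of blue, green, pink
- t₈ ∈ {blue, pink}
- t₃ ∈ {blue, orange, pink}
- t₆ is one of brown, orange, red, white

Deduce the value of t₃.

orange

The 8 variables draw from only 8 values {blue, brown, green, grey, orange, pink, red, white}, so each is used; only t₆ can be red, hence t₆ = red.
The 7 still-open variables draw from only 7 values {blue, brown, green, grey, orange, pink, white}, so each is used; only t₂ can be white, hence t₂ = white.
The 6 still-open variables draw from only 6 values {blue, brown, green, grey, orange, pink}, so each is used; only t₄ can be green, hence t₄ = green.
The 5 still-open variables together cover exactly {blue, brown, grey, orange, pink} — 5 values for 5 variables — and orange appears only in t₃'s list, so t₃ = orange.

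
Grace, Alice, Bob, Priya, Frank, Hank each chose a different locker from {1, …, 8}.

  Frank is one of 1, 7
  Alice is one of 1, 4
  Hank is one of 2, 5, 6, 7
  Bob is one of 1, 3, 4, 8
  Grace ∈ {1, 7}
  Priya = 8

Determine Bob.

Priya has just one choice, so Priya = 8. Eliminate 8 elsewhere: Bob.
Grace and Frank share exactly the 2 values {1, 7}; by pigeonhole those values go to them, so strike 1, 7 from Alice, Bob, Hank.
Alice must be 4 (only option left). Remove 4 from Bob.
So Bob = 3.

3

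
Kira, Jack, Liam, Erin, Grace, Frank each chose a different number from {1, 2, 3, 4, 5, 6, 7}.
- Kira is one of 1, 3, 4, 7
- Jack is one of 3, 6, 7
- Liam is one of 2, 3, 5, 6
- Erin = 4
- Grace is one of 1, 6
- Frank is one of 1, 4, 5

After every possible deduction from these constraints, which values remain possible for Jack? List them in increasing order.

Erin must be 4 (only option left). Strike 4 from Kira, Frank.
No further eliminations apply; Jack can still be any of 3, 6, 7.

3, 6, 7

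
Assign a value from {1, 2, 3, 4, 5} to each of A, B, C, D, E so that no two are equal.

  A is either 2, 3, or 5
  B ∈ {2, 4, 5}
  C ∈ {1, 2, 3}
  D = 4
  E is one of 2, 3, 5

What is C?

D must be 4 (only option left). Eliminate 4 elsewhere: B.
The 4 still-open variables draw from only 4 values {1, 2, 3, 5}, so each is used; only C can be 1, hence C = 1.

1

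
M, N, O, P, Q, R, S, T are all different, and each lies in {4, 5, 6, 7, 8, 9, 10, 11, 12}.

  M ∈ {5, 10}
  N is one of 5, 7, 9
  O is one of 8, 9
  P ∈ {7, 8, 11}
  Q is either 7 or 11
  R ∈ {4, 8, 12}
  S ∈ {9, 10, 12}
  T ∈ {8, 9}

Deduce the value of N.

5

Among the 8 variables, 4 fits only R (and all 8 values in {4, 5, 7, 8, 9, 10, 11, 12} must be used), so R = 4.
The 7 still-open variables together cover exactly {5, 7, 8, 9, 10, 11, 12} — 7 values for 7 variables — and 12 appears only in S's list, so S = 12.
The 6 still-open variables draw from only 6 values {5, 7, 8, 9, 10, 11}, so each is used; only M can be 10, hence M = 10.
The 5 still-open variables draw from only 5 values {5, 7, 8, 9, 11}, so each is used; only N can be 5, hence N = 5.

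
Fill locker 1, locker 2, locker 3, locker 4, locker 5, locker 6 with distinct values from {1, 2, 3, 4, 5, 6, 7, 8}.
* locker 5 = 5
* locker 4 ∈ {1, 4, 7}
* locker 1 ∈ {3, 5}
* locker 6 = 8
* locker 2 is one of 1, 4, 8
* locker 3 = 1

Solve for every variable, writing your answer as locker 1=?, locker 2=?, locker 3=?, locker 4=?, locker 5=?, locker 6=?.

locker 1=3, locker 2=4, locker 3=1, locker 4=7, locker 5=5, locker 6=8

locker 3's domain is down to {1}, so locker 3 = 1. Strike 1 from locker 2, locker 4.
locker 5 must be 5 (only option left). Strike 5 from locker 1.
That leaves locker 6 = 8. Eliminate 8 elsewhere: locker 2.
That leaves locker 1 = 3.
locker 2's domain is down to {4}, so locker 2 = 4. Eliminate 4 elsewhere: locker 4.
locker 4 must be 7 (only option left).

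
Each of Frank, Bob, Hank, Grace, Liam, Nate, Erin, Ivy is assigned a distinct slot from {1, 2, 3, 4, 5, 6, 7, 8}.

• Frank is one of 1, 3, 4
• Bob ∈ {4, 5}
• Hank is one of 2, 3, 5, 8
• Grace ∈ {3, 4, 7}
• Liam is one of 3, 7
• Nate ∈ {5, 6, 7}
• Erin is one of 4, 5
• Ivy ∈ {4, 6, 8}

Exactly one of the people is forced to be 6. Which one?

Among the 8 variables, 1 fits only Frank (and all 8 values in {1, 2, 3, 4, 5, 6, 7, 8} must be used), so Frank = 1.
The 7 still-open variables draw from only 7 values {2, 3, 4, 5, 6, 7, 8}, so each is used; only Hank can be 2, hence Hank = 2.
The 6 still-open variables draw from only 6 values {3, 4, 5, 6, 7, 8}, so each is used; only Ivy can be 8, hence Ivy = 8.
The 5 still-open variables together cover exactly {3, 4, 5, 6, 7} — 5 values for 5 variables — and 6 appears only in Nate's list, so Nate = 6.

Nate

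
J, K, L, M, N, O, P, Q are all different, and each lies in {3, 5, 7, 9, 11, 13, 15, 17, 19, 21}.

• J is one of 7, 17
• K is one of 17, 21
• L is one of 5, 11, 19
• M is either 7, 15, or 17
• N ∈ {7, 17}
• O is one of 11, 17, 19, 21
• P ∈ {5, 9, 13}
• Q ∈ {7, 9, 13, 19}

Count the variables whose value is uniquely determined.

2

The 2 variables J and N are confined to {7, 17}, which locks those values in; drop them from K, M, O, Q.
K must be 21 (only option left). Strike 21 from O.
That leaves M = 15.
Determined: K=21, M=15. The other variables each still have more than one consistent value. That makes 2.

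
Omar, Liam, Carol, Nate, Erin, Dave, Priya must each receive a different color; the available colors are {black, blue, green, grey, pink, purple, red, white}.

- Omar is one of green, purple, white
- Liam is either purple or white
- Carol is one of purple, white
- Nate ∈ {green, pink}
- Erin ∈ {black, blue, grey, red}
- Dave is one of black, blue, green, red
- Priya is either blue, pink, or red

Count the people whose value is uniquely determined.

Liam and Carol share exactly the 2 values {purple, white}; by pigeonhole those values go to them, so strike purple, white from Omar.
Omar's domain is down to {green}, so Omar = green. Eliminate green elsewhere: Nate, Dave.
Nate has just one choice, so Nate = pink. Eliminate pink elsewhere: Priya.
Determined: Omar=green, Nate=pink. The other people each still have more than one consistent value. That makes 2.

2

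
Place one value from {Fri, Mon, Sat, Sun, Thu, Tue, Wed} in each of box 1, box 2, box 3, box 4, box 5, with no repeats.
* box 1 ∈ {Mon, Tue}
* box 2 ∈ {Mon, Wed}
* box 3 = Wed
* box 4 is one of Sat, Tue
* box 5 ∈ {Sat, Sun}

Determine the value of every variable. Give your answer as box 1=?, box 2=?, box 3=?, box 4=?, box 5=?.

box 3 has just one choice, so box 3 = Wed. So box 2 can't be Wed.
box 2 has just one choice, so box 2 = Mon. Eliminate Mon elsewhere: box 1.
box 1 has just one choice, so box 1 = Tue. Eliminate Tue elsewhere: box 4.
box 4 must be Sat (only option left). Eliminate Sat elsewhere: box 5.
box 5 has just one choice, so box 5 = Sun.

box 1=Tue, box 2=Mon, box 3=Wed, box 4=Sat, box 5=Sun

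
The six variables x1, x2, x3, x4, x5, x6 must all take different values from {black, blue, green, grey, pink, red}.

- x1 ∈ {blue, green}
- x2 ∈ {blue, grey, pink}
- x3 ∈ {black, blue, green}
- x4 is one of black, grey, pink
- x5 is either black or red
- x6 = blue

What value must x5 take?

red

x6's domain is down to {blue}, so x6 = blue. Strike blue from x1, x2, x3.
That leaves x1 = green. Strike green from x3.
x3 must be black (only option left). Strike black from x4, x5.
So x5 = red.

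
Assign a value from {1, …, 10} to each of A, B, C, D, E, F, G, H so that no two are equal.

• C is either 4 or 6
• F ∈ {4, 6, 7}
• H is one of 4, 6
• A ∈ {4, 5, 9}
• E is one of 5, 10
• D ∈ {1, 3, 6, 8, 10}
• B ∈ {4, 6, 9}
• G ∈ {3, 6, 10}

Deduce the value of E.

10

C and H between them cover only {4, 6} — a naked pair. Remove those values from A, B, D, F, G.
B must be 9 (only option left). Strike 9 from A.
F must be 7 (only option left).
That leaves A = 5. Remove 5 from E.
So E = 10.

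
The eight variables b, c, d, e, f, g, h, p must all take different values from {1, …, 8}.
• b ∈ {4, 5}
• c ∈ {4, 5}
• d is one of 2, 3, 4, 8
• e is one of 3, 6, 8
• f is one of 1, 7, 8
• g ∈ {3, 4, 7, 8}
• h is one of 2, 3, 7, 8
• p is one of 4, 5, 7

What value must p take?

Among the 8 variables, 1 fits only f (and all 8 values in {1, 2, 3, 4, 5, 6, 7, 8} must be used), so f = 1.
The 7 still-open variables draw from only 7 values {2, 3, 4, 5, 6, 7, 8}, so each is used; only e can be 6, hence e = 6.
The 2 variables b and c are confined to {4, 5}, which locks those values in; drop them from d, g, p.
So p = 7.

7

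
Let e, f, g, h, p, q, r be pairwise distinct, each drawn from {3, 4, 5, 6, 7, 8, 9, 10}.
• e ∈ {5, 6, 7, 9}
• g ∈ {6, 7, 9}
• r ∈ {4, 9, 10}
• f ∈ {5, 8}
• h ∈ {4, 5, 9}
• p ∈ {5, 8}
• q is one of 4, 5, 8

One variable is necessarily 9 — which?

h

The 7 variables draw from only 7 values {4, 5, 6, 7, 8, 9, 10}, so each is used; only r can be 10, hence r = 10.
f and p between them cover only {5, 8} — a naked pair. Remove those values from e, h, q.
q has just one choice, so q = 4. Strike 4 from h.
So 9 goes to h.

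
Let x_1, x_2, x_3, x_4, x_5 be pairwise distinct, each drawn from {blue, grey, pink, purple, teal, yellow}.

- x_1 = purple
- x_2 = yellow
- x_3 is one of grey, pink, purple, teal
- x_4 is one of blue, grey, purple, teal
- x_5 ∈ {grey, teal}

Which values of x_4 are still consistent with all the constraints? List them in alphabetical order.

x_1 has just one choice, so x_1 = purple. Strike purple from x_3, x_4.
x_2's domain is down to {yellow}, so x_2 = yellow.
No further eliminations apply; x_4 can still be any of blue, grey, teal.

blue, grey, teal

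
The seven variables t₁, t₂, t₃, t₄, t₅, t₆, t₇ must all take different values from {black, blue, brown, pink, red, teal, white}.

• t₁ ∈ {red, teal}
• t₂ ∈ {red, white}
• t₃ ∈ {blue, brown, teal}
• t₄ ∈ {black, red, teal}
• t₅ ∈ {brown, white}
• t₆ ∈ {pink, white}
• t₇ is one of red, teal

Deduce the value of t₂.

white

The 7 variables together cover exactly {black, blue, brown, pink, red, teal, white} — 7 values for 7 variables — and black appears only in t₄'s list, so t₄ = black.
The 6 still-open variables draw from only 6 values {blue, brown, pink, red, teal, white}, so each is used; only t₃ can be blue, hence t₃ = blue.
Among the 5 still-open variables, brown fits only t₅ (and all 5 values in {brown, pink, red, teal, white} must be used), so t₅ = brown.
Among the 4 still-open variables, pink fits only t₆ (and all 4 values in {pink, red, teal, white} must be used), so t₆ = pink.
Among the 3 still-open variables, white fits only t₂ (and all 3 values in {red, teal, white} must be used), so t₂ = white.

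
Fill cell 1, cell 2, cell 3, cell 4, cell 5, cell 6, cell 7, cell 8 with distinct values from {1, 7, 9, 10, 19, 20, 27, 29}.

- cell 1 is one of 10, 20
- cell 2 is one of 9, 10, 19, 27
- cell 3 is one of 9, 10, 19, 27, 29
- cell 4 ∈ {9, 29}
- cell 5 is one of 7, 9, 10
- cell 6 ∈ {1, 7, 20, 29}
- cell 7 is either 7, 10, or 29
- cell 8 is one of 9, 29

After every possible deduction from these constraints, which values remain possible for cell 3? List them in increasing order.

Among the 8 variables, 1 fits only cell 6 (and all 8 values in {1, 7, 9, 10, 19, 20, 27, 29} must be used), so cell 6 = 1.
The 7 still-open variables draw from only 7 values {7, 9, 10, 19, 20, 27, 29}, so each is used; only cell 1 can be 20, hence cell 1 = 20.
cell 4 and cell 8 share exactly the 2 values {9, 29}; by pigeonhole those values go to them, so strike 9, 29 from cell 2, cell 3, cell 5, cell 7.
cell 5 and cell 7 share exactly the 2 values {7, 10}; by pigeonhole those values go to them, so strike 7, 10 from cell 2, cell 3.
No further eliminations apply; cell 3 can still be any of 19, 27.

19, 27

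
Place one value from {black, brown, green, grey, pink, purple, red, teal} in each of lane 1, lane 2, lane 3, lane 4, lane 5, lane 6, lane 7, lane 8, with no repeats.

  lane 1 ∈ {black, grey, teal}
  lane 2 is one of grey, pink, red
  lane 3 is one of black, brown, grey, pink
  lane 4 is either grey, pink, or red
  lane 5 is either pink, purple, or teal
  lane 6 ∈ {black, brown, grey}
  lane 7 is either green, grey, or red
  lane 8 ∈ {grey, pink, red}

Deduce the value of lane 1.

teal

The 8 variables together cover exactly {black, brown, green, grey, pink, purple, red, teal} — 8 values for 8 variables — and green appears only in lane 7's list, so lane 7 = green.
The 7 still-open variables draw from only 7 values {black, brown, grey, pink, purple, red, teal}, so each is used; only lane 5 can be purple, hence lane 5 = purple.
Among the 6 still-open variables, teal fits only lane 1 (and all 6 values in {black, brown, grey, pink, red, teal} must be used), so lane 1 = teal.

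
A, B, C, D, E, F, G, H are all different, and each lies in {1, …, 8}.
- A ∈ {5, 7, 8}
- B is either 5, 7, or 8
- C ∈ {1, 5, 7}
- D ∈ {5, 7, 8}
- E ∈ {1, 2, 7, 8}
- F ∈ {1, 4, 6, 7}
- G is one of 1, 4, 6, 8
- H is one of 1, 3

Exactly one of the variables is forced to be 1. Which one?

C

Among the 8 variables, 2 fits only E (and all 8 values in {1, 2, 3, 4, 5, 6, 7, 8} must be used), so E = 2.
The 7 still-open variables draw from only 7 values {1, 3, 4, 5, 6, 7, 8}, so each is used; only H can be 3, hence H = 3.
A, B, D share exactly the 3 values {5, 7, 8}; by pigeonhole those values go to them, so strike 5, 7, 8 from C, F, G.
So 1 goes to C.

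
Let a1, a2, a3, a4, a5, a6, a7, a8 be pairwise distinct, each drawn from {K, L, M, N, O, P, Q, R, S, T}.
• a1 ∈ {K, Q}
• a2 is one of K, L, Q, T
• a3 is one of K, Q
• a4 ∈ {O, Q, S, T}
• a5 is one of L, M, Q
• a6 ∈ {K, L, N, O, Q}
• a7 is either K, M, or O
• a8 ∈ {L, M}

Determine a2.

The 8 variables draw from only 8 values {K, L, M, N, O, Q, S, T}, so each is used; only a6 can be N, hence a6 = N.
Among the 7 still-open variables, S fits only a4 (and all 7 values in {K, L, M, O, Q, S, T} must be used), so a4 = S.
Among the 6 still-open variables, O fits only a7 (and all 6 values in {K, L, M, O, Q, T} must be used), so a7 = O.
The 5 still-open variables draw from only 5 values {K, L, M, Q, T}, so each is used; only a2 can be T, hence a2 = T.

T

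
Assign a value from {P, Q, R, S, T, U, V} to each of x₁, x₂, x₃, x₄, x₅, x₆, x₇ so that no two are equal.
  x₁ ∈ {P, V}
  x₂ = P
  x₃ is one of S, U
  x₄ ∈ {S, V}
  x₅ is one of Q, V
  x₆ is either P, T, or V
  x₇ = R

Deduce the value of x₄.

x₂'s domain is down to {P}, so x₂ = P. Remove P from x₁, x₆.
That leaves x₇ = R.
x₁ must be V (only option left). Remove V from x₄, x₅, x₆.
So x₄ = S.

S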